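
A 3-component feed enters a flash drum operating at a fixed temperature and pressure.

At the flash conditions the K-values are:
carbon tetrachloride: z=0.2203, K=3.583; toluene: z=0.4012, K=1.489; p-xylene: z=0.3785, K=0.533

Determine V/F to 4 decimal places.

Rachford–Rice: g(V/F) = Σ zᵢ(Kᵢ−1)/(1+V/F(Kᵢ−1)) = 0.
Feasibility: ΣzᵢKᵢ = 1.5885, Σzᵢ/Kᵢ = 1.0411 — both > 1, two phases present.
Newton iteration, V/F⁰ = 0.5:
  V/F = 0.5000: g = 0.17536, g' = -0.4824 → V/F = 0.8636
  V/F = 0.8636: g = 0.01786, g' = -0.4201 → V/F = 0.9061
  V/F = 0.9061: g = -0.00011, g' = -0.4259 → V/F = 0.9058
Converged at V/F = 0.9058.

V/F = 0.9058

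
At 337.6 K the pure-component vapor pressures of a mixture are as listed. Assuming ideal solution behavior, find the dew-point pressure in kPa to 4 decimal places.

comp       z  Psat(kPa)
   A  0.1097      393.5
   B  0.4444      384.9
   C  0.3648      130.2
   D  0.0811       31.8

At the dew point ψ → 1, so Σzᵢ/Kᵢ = 1 with Kᵢ = Pᵢˢᵃᵗ/P ⇒ 1/P = Σzᵢ/Pᵢˢᵃᵗ.
1/P = 0.1097/393.5 + 0.4444/384.9 + 0.3648/130.2 + 0.0811/31.8 = 0.0067855 ⇒ P = 147.3726 kPa

Pdew = 147.3726 kPa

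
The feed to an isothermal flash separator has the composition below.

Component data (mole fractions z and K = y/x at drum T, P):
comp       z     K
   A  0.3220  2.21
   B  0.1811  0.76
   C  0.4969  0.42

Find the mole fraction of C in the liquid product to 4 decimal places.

x_C = 0.5259

Rachford–Rice: g(β) = Σ zᵢ(Kᵢ−1)/(1+β(Kᵢ−1)) = 0.
g(0) = ΣzᵢKᵢ − 1 = 0.0580 and g(1) = 1 − Σzᵢ/Kᵢ = -0.5671, so a root lies in (0, 1).
Iterate (Newton) starting at β = 0.5:
  β = 0.5000: g = -0.21256, g' = -0.5281 → β = 0.0975
  β = 0.0975: g = -0.00147, g' = -0.5759 → β = 0.0949
Converged at β = 0.0949.
Compositions from xᵢ = zᵢ/(1+β(Kᵢ−1)), yᵢ = Kᵢxᵢ:
  A: x = 0.2888, y = 0.6383
  B: x = 0.1853, y = 0.1408
  C: x = 0.5259, y = 0.2209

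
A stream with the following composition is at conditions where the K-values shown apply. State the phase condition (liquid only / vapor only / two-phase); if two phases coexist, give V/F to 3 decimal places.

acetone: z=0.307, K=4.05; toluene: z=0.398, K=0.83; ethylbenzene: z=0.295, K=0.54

two-phase, V/F = 0.750

ΣzᵢKᵢ = 1.733; Σzᵢ/Kᵢ = 1.102.
Both exceed 1, so a two-phase solution exists.
Newton–Raphson from ψ = 0.45:
  ψ = 0.450: g = 0.1503, g' = -0.620 → ψ = 0.692
  ψ = 0.692: g = 0.0251, g' = -0.444 → ψ = 0.749
  ψ = 0.749: g = 0.0006, g' = -0.425 → ψ = 0.750
Converged at ψ = 0.750.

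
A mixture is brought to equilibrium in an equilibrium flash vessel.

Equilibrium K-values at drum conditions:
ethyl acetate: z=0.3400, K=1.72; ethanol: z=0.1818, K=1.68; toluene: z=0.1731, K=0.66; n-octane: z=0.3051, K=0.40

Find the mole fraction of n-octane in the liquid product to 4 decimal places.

x_n-octane = 0.3837

Rachford–Rice: g(V/F) = Σ zᵢ(Kᵢ−1)/(1+V/F(Kᵢ−1)) = 0.
g(0) = ΣzᵢKᵢ − 1 = 0.1265 and g(1) = 1 − Σzᵢ/Kᵢ = -0.3309, so a root lies in (0, 1).
Newton–Raphson from V/F = 0.58:
  V/F = 0.5800: g = -0.09273, g' = -0.4204 → V/F = 0.3594
  V/F = 0.3594: g = -0.00661, g' = -0.3700 → V/F = 0.3415
Converged at V/F = 0.3415.
Compositions from xᵢ = zᵢ/(1+V/F(Kᵢ−1)), yᵢ = Kᵢxᵢ:
  ethyl acetate: x = 0.2729, y = 0.4694
  ethanol: x = 0.1475, y = 0.2479
  toluene: x = 0.1958, y = 0.1293
  n-octane: x = 0.3837, y = 0.1535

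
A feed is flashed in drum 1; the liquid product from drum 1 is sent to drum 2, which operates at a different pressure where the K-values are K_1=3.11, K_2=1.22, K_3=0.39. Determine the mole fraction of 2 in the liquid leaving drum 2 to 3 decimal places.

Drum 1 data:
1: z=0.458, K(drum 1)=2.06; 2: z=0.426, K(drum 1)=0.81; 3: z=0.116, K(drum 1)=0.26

Drum 1:
Newton iteration, ψ₁⁰ = 0.5:
  ψ₁ = 0.500: g = 0.0916, g' = -0.399 → ψ₁ = 0.730
  ψ₁ = 0.730: g = -0.0069, g' = -0.485 → ψ₁ = 0.716
  ψ₁ = 0.716: g = -0.0001, g' = -0.474 → ψ₁ = 0.715
Converged at ψ₁ = 0.715.
Drum-1 compositions:
  1: x = 0.260, y = 0.537
  2: x = 0.493, y = 0.399
  3: x = 0.247, y = 0.064
Drum-2 feed = drum-1 liquid: z₂ = (0.2605, 0.4930, 0.2465).
Drum 2:
Material balance + equilibrium reduce to Σ zᵢ(Kᵢ−1)/(1+ψ₂(Kᵢ−1)) = 0.
Check two-phase: ΣzᵢKᵢ = 1.508 > 1 and Σzᵢ/Kᵢ = 1.120 > 1, so g(0) = 0.508 > 0 and g(1) = -0.120 < 0.
Newton iteration, ψ₂⁰ = 0.58:
  ψ₂ = 0.580: g = 0.1106, g' = -0.473 → ψ₂ = 0.814
  ψ₂ = 0.814: g = -0.0044, g' = -0.536 → ψ₂ = 0.806
Converged at ψ₂ = 0.806.
  1: x = 0.096, y = 0.300
  2: x = 0.419, y = 0.511
  3: x = 0.485, y = 0.189

x_2 (drum 2) = 0.419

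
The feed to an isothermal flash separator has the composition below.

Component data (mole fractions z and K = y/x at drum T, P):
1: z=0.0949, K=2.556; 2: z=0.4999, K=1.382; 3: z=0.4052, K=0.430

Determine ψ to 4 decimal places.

Let ψ = V/F and solve Σ zᵢ(Kᵢ−1)/(1+ψ(Kᵢ−1)) = 0.
Check two-phase: ΣzᵢKᵢ = 1.1077 > 1 and Σzᵢ/Kᵢ = 1.3412 > 1, so g(0) = 0.1077 > 0 and g(1) = -0.3412 < 0.
Newton iteration, ψ⁰ = 0.63:
  ψ = 0.6300: g = -0.13189, g' = -0.4265 → ψ = 0.3208
  ψ = 0.3208: g = -0.01402, g' = -0.3573 → ψ = 0.2815
Converged at ψ = 0.2815.

ψ = 0.2815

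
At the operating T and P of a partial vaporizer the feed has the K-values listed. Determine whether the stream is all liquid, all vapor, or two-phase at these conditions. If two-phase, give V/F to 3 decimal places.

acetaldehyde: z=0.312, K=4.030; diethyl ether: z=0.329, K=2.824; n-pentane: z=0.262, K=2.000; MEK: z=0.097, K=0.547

all vapor

ΣzᵢKᵢ = 2.764; Σzᵢ/Kᵢ = 0.502.
Since Σzᵢ/Kᵢ < 1 the mixture is above its dew point — single vapor phase.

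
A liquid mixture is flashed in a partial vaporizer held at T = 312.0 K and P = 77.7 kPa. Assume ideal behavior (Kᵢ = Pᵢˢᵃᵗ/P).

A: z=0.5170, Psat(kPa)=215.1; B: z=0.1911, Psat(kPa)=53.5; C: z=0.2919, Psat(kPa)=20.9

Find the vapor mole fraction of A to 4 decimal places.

Raoult's law: Kᵢ = Pᵢˢᵃᵗ/P = Pᵢˢᵃᵗ/77.7.
  K_A = 215.1/77.7 = 2.768340, K_B = 53.5/77.7 = 0.688546, K_C = 20.9/77.7 = 0.268983
Let β = V/F and solve Σ zᵢ(Kᵢ−1)/(1+β(Kᵢ−1)) = 0.
Feasibility: ΣzᵢKᵢ = 1.6413, Σzᵢ/Kᵢ = 1.5495 — both > 1, two phases present.
Newton iteration, β⁰ = 0.5:
  β = 0.5000: g = 0.07841, g' = -0.8689 → β = 0.5902
  β = 0.5902: g = -0.00093, g' = -0.8975 → β = 0.5892
Converged at β = 0.5892.
Compositions from xᵢ = zᵢ/(1+β(Kᵢ−1)), yᵢ = Kᵢxᵢ:
  A: x = 0.2532, y = 0.7009
  B: x = 0.2341, y = 0.1612
  C: x = 0.5128, y = 0.1379

y_A = 0.7009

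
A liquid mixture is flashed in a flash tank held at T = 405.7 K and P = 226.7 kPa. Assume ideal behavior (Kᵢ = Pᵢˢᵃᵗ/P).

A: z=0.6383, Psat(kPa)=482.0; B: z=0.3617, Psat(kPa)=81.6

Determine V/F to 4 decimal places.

V/F = 0.6761

Raoult's law: Kᵢ = Pᵢˢᵃᵗ/P = Pᵢˢᵃᵗ/226.7.
  K_A = 482.0/226.7 = 2.126158, K_B = 81.6/226.7 = 0.359947
Material balance + equilibrium reduce to Σ zᵢ(Kᵢ−1)/(1+V/F(Kᵢ−1)) = 0.
Check two-phase: ΣzᵢKᵢ = 1.4873 > 1 and Σzᵢ/Kᵢ = 1.3051 > 1, so g(0) = 0.4873 > 0 and g(1) = -0.3051 < 0.
Iterate (Newton) starting at V/F = 0.44:
  V/F = 0.4400: g = 0.15839, g' = -0.6491 → V/F = 0.6840
  V/F = 0.6840: g = -0.00576, g' = -0.7271 → V/F = 0.6761
Converged at V/F = 0.6761.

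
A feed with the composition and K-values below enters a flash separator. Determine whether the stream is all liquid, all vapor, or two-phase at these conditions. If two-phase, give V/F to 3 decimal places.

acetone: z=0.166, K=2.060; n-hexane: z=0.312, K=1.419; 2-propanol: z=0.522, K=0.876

all vapor

ΣzᵢKᵢ = 1.242; Σzᵢ/Kᵢ = 0.896.
Since Σzᵢ/Kᵢ < 1 the mixture is above its dew point — single vapor phase.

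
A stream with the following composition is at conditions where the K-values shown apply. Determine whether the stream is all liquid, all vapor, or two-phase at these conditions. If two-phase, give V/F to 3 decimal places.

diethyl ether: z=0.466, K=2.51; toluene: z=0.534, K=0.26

two-phase, V/F = 0.276

ΣzᵢKᵢ = 1.308; Σzᵢ/Kᵢ = 2.240.
Both exceed 1, so a two-phase solution exists.
Binary case is linear: z₁(K₁−1)(1+ψ(K₂−1)) + z₂(K₂−1)(1+ψ(K₁−1)) = 0
⇒ ψ = [z₁(K₁−1)+z₂(K₂−1)] / [−(K₁−1)(K₂−1)] = 0.3085/1.1174 = 0.276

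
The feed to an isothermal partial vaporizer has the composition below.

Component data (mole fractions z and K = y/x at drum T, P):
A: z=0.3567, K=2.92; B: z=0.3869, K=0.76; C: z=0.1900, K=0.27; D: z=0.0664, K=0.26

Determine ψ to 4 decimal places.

Material balance + equilibrium reduce to Σ zᵢ(Kᵢ−1)/(1+ψ(Kᵢ−1)) = 0.
g(0) = ΣzᵢKᵢ − 1 = 0.4042 and g(1) = 1 − Σzᵢ/Kᵢ = -0.5903, so a root lies in (0, 1).
Iterate (Newton) starting at ψ = 0.5:
  ψ = 0.5000: g = -0.05252, g' = -0.7138 → ψ = 0.4264
  ψ = 0.4264: g = -0.00006, g' = -0.7163 → ψ = 0.4263
Converged at ψ = 0.4263.

ψ = 0.4263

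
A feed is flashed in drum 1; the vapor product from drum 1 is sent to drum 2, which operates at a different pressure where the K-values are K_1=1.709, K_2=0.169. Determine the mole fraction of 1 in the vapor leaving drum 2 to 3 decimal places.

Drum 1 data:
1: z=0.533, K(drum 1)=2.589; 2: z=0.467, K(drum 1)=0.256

Drum 1:
Material balance + equilibrium reduce to Σ zᵢ(Kᵢ−1)/(1+ψ₁(Kᵢ−1)) = 0.
Check two-phase: ΣzᵢKᵢ = 1.499 > 1 and Σzᵢ/Kᵢ = 2.030 > 1, so g(0) = 0.499 > 0 and g(1) = -1.030 < 0.
Binary case is linear: z₁(K₁−1)(1+ψ₁(K₂−1)) + z₂(K₂−1)(1+ψ₁(K₁−1)) = 0
⇒ ψ₁ = [z₁(K₁−1)+z₂(K₂−1)] / [−(K₁−1)(K₂−1)] = 0.4995/1.1822 = 0.423
Drum-1 compositions:
  1: x = 0.319, y = 0.826
  2: x = 0.681, y = 0.174
Drum-2 feed = drum-1 vapor: z₂ = (0.8256, 0.1744).
Drum 2:
Material balance + equilibrium reduce to Σ zᵢ(Kᵢ−1)/(1+ψ₂(Kᵢ−1)) = 0.
g(0) = ΣzᵢKᵢ − 1 = 0.440 and g(1) = 1 − Σzᵢ/Kᵢ = -0.515, so a root lies in (0, 1).
Binary case is linear: z₁(K₁−1)(1+ψ₂(K₂−1)) + z₂(K₂−1)(1+ψ₂(K₁−1)) = 0
⇒ ψ₂ = [z₁(K₁−1)+z₂(K₂−1)] / [−(K₁−1)(K₂−1)] = 0.4405/0.5892 = 0.748
  1: x = 0.540, y = 0.922
  2: x = 0.460, y = 0.078

y_1 (drum 2) = 0.922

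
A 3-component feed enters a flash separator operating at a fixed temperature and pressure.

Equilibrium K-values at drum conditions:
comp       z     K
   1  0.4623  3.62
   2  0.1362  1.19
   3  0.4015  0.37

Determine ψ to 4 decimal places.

Iterate (Newton) starting at ψ = 0.57:
  ψ = 0.5700: g = 0.11445, g' = -0.9024 → ψ = 0.6968
  ψ = 0.6968: g = 0.00062, g' = -0.9076 → ψ = 0.6975
Converged at ψ = 0.6975.

ψ = 0.6975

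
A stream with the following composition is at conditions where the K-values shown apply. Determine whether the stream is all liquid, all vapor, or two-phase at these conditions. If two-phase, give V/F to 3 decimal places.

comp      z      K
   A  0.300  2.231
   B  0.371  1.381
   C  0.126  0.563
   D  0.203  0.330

two-phase, V/F = 0.651

ΣzᵢKᵢ = 1.320; Σzᵢ/Kᵢ = 1.242.
Both exceed 1, so a two-phase solution exists.
Iterate (Newton) starting at ψ = 0.5:
  ψ = 0.500: g = 0.0723, g' = -0.458 → ψ = 0.658
  ψ = 0.658: g = -0.0035, g' = -0.512 → ψ = 0.651
Converged at ψ = 0.651.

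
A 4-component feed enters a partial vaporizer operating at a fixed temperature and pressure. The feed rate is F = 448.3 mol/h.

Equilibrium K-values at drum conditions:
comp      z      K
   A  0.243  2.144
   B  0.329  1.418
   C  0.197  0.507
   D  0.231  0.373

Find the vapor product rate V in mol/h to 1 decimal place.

V = 173.3 mol/h

Newton iteration, ψ⁰ = 0.49:
  ψ = 0.490: g = -0.0448, g' = -0.443 → ψ = 0.389
  ψ = 0.389: g = -0.0009, g' = -0.427 → ψ = 0.387
Converged at ψ = 0.387.
Then V = ψ·F = 0.3865·448.3 = 173.3 mol/h and L = F − V = 275.0 mol/h.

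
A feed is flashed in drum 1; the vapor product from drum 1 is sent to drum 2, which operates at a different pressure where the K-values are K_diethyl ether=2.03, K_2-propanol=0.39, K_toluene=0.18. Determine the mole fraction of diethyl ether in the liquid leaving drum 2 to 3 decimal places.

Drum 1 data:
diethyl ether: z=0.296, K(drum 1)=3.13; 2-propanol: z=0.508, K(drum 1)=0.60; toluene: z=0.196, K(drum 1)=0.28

Drum 1:
Let ψ₁ = V/F and solve Σ zᵢ(Kᵢ−1)/(1+ψ₁(Kᵢ−1)) = 0.
Check two-phase: ΣzᵢKᵢ = 1.286 > 1 and Σzᵢ/Kᵢ = 1.641 > 1, so g(0) = 0.286 > 0 and g(1) = -0.641 < 0.
Newton iteration, ψ₁⁰ = 0.5:
  ψ₁ = 0.500: g = -0.1692, g' = -0.690 → ψ₁ = 0.255
  ψ₁ = 0.255: g = 0.0096, g' = -0.817 → ψ₁ = 0.267
Converged at ψ₁ = 0.267.
Drum-1 compositions:
  diethyl ether: x = 0.189, y = 0.591
  2-propanol: x = 0.569, y = 0.341
  toluene: x = 0.243, y = 0.068
Drum-2 feed = drum-1 vapor: z₂ = (0.5909, 0.3412, 0.0679).
Drum 2:
Newton iteration, ψ₂⁰ = 0.3:
  ψ₂ = 0.300: g = 0.1363, g' = -0.636 → ψ₂ = 0.514
  ψ₂ = 0.514: g = -0.0017, g' = -0.674 → ψ₂ = 0.512
Converged at ψ₂ = 0.512.
  diethyl ether: x = 0.387, y = 0.785
  2-propanol: x = 0.496, y = 0.193
  toluene: x = 0.117, y = 0.021

x_diethyl ether (drum 2) = 0.387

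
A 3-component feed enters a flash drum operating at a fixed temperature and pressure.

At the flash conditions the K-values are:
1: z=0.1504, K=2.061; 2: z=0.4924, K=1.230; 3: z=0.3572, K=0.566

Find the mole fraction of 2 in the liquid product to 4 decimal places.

x_2 = 0.4381

Iterate (Newton) starting at ψ = 0.5:
  ψ = 0.5000: g = 0.00785, g' = -0.2030 → ψ = 0.5387
  ψ = 0.5387: g = -0.00001, g' = -0.2038 → ψ = 0.5386
Converged at ψ = 0.5386.
Compositions from xᵢ = zᵢ/(1+ψ(Kᵢ−1)), yᵢ = Kᵢxᵢ:
  1: x = 0.0957, y = 0.1973
  2: x = 0.4381, y = 0.5389
  3: x = 0.4662, y = 0.2638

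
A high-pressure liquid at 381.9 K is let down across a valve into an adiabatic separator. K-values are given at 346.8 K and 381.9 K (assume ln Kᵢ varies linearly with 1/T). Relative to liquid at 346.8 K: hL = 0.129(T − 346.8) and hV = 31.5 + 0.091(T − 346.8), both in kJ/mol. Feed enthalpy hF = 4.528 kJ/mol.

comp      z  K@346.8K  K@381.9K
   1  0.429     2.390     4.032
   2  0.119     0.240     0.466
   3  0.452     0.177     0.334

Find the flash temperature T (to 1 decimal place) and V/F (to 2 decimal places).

Adiabatic flash: solve Rachford–Rice at each trial T, then check hF = ψ·hV(T) + (1−ψ)·hL(T).
  T = 346.8 K: K = (2.390, 0.240, 0.177), RR gives ψ = 0.119, H_out = 3.744 kJ/mol
  T = 381.9 K: K = (4.032, 0.466, 0.334), RR gives ψ = 0.482, H_out = 19.055 kJ/mol
  T = 364.4 K: K = (3.146, 0.340, 0.247), RR gives ψ = 0.318, H_out = 12.085 kJ/mol
  T = 355.6 K: K = (2.751, 0.287, 0.210), RR gives ψ = 0.228, H_out = 8.243 kJ/mol
  T = 351.2 K: K = (2.567, 0.263, 0.193), RR gives ψ = 0.177, H_out = 6.106 kJ/mol
  T = 349.0 K: K = (2.477, 0.251, 0.185), RR gives ψ = 0.149, H_out = 4.958 kJ/mol
Linear interpolation between T = 346.8 (H_out = 3.744) and T = 349.0 (H_out = 4.958) on hF = 4.528 gives T ≈ 348.2 K, at which ψ = 0.14.

T = 348.2 K, V/F = 0.14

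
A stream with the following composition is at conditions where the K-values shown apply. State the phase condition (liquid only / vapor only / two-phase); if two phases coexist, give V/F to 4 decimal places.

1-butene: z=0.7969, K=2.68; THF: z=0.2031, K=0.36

vapor only

ΣzᵢKᵢ = 2.2088; Σzᵢ/Kᵢ = 0.8615.
Since Σzᵢ/Kᵢ < 1 the mixture is above its dew point — single vapor phase.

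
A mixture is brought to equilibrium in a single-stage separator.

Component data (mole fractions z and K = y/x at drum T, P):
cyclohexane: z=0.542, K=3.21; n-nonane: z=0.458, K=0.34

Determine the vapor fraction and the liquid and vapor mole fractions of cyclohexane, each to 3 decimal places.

Material balance + equilibrium reduce to Σ zᵢ(Kᵢ−1)/(1+ψ(Kᵢ−1)) = 0.
Feasibility: ΣzᵢKᵢ = 1.896, Σzᵢ/Kᵢ = 1.516 — both > 1, two phases present.
Binary case is linear: z₁(K₁−1)(1+ψ(K₂−1)) + z₂(K₂−1)(1+ψ(K₁−1)) = 0
⇒ ψ = [z₁(K₁−1)+z₂(K₂−1)] / [−(K₁−1)(K₂−1)] = 0.8955/1.4586 = 0.614
Compositions from xᵢ = zᵢ/(1+ψ(Kᵢ−1)), yᵢ = Kᵢxᵢ:
  cyclohexane: x = 0.230, y = 0.738
  n-nonane: x = 0.770, y = 0.262

ψ = 0.614, x_cyclohexane = 0.230, y_cyclohexane = 0.738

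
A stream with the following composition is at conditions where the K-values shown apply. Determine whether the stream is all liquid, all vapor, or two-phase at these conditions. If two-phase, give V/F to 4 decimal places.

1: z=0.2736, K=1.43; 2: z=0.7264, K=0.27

all liquid

ΣzᵢKᵢ = 0.5874; Σzᵢ/Kᵢ = 2.8817.
Since ΣzᵢKᵢ < 1 the mixture is below its bubble point — single liquid phase.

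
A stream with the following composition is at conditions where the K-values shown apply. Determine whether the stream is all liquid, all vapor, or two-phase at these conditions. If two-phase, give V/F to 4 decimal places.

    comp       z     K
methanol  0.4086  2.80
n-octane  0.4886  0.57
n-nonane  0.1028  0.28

ΣzᵢKᵢ = 1.4514; Σzᵢ/Kᵢ = 1.3703.
Both exceed 1, so a two-phase solution exists.
Material balance + equilibrium reduce to Σ zᵢ(Kᵢ−1)/(1+ψ(Kᵢ−1)) = 0.
Newton–Raphson from ψ = 0.57:
  ψ = 0.5700: g = -0.04083, g' = -0.6344 → ψ = 0.5056
  ψ = 0.5056: g = 0.00018, g' = -0.6421 → ψ = 0.5059
Converged at ψ = 0.5059.

two-phase, V/F = 0.5059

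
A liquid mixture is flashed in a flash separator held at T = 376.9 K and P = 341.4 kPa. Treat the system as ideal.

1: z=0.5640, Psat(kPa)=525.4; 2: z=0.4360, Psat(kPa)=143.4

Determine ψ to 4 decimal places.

Raoult's law: Kᵢ = Pᵢˢᵃᵗ/P = Pᵢˢᵃᵗ/341.4.
  K_1 = 525.4/341.4 = 1.538957, K_2 = 143.4/341.4 = 0.420035
Rachford–Rice: g(ψ) = Σ zᵢ(Kᵢ−1)/(1+ψ(Kᵢ−1)) = 0.
Feasibility: ΣzᵢKᵢ = 1.0511, Σzᵢ/Kᵢ = 1.4045 — both > 1, two phases present.
Iterate (Newton) starting at ψ = 0.5:
  ψ = 0.5000: g = -0.11669, g' = -0.3926 → ψ = 0.2027
  ψ = 0.2027: g = -0.01253, g' = -0.3215 → ψ = 0.1638
  ψ = 0.1638: g = -0.00008, g' = -0.3174 → ψ = 0.1635
Converged at ψ = 0.1635.

ψ = 0.1635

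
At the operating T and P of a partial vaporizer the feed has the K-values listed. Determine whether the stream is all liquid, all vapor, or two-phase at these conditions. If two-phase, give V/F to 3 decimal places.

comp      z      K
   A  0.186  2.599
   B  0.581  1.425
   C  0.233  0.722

all vapor

ΣzᵢKᵢ = 1.480; Σzᵢ/Kᵢ = 0.802.
Since Σzᵢ/Kᵢ < 1 the mixture is above its dew point — single vapor phase.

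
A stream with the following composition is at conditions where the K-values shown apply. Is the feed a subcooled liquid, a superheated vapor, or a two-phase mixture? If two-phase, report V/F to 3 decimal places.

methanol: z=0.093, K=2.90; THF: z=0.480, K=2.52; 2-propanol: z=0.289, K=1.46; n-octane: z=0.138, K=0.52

superheated vapor

ΣzᵢKᵢ = 1.973; Σzᵢ/Kᵢ = 0.686.
Since Σzᵢ/Kᵢ < 1 the mixture is above its dew point — single vapor phase.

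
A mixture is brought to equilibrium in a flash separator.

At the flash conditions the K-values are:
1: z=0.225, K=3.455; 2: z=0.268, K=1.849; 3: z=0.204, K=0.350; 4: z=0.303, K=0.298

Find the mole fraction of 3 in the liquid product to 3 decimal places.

x_3 = 0.269

Rachford–Rice: g(V/F) = Σ zᵢ(Kᵢ−1)/(1+V/F(Kᵢ−1)) = 0.
Feasibility: ΣzᵢKᵢ = 1.435, Σzᵢ/Kᵢ = 1.810 — both > 1, two phases present.
Iterate (Newton) starting at V/F = 0.37:
  V/F = 0.370: g = 0.0007, g' = -0.906 → V/F = 0.371
Converged at V/F = 0.371.
Compositions from xᵢ = zᵢ/(1+V/F(Kᵢ−1)), yᵢ = Kᵢxᵢ:
  1: x = 0.118, y = 0.407
  2: x = 0.204, y = 0.377
  3: x = 0.269, y = 0.094
  4: x = 0.410, y = 0.122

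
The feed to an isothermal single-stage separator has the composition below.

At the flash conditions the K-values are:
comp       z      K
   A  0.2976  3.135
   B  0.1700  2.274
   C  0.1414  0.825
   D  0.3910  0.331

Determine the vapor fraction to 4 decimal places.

Iterate (Newton) starting at ψ = 0.5:
  ψ = 0.5000: g = 0.01944, g' = -0.8206 → ψ = 0.5237
Converged at ψ = 0.5237.

ψ = 0.5237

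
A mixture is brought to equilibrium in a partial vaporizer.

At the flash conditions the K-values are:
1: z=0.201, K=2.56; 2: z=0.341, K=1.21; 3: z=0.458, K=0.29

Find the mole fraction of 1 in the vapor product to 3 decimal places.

Rachford–Rice: g(V/F) = Σ zᵢ(Kᵢ−1)/(1+V/F(Kᵢ−1)) = 0.
g(0) = ΣzᵢKᵢ − 1 = 0.060 and g(1) = 1 − Σzᵢ/Kᵢ = -0.940, so a root lies in (0, 1).
Newton–Raphson from V/F = 0.46:
  V/F = 0.460: g = -0.2350, g' = -0.687 → V/F = 0.118
  V/F = 0.118: g = -0.0203, g' = -0.638 → V/F = 0.086
  V/F = 0.086: g = 0.0003, g' = -0.656 → V/F = 0.087
Converged at V/F = 0.087.
Compositions from xᵢ = zᵢ/(1+V/F(Kᵢ−1)), yᵢ = Kᵢxᵢ:
  1: x = 0.177, y = 0.453
  2: x = 0.335, y = 0.405
  3: x = 0.488, y = 0.142

y_1 = 0.453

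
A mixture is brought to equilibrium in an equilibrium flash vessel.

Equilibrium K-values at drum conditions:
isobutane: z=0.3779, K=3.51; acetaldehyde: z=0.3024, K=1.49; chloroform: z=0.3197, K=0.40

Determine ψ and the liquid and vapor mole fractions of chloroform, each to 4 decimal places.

ψ = 0.8707, x_chloroform = 0.6694, y_chloroform = 0.2678

Material balance + equilibrium reduce to Σ zᵢ(Kᵢ−1)/(1+ψ(Kᵢ−1)) = 0.
g(0) = ΣzᵢKᵢ − 1 = 0.9049 and g(1) = 1 − Σzᵢ/Kᵢ = -0.1099, so a root lies in (0, 1).
Newton iteration, ψ⁰ = 0.35:
  ψ = 0.3500: g = 0.38861, g' = -0.9120 → ψ = 0.7761
  ψ = 0.7761: g = 0.07011, g' = -0.7152 → ψ = 0.8741
  ψ = 0.8741: g = -0.00269, g' = -0.7780 → ψ = 0.8707
Converged at ψ = 0.8707.
Compositions from xᵢ = zᵢ/(1+ψ(Kᵢ−1)), yᵢ = Kᵢxᵢ:
  isobutane: x = 0.1186, y = 0.4164
  acetaldehyde: x = 0.2120, y = 0.3158
  chloroform: x = 0.6694, y = 0.2678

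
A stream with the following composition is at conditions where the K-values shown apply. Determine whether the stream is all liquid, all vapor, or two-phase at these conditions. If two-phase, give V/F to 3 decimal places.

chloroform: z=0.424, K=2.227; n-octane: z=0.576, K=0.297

two-phase, V/F = 0.134

ΣzᵢKᵢ = 1.115; Σzᵢ/Kᵢ = 2.130.
Both exceed 1, so a two-phase solution exists.
Let ψ = V/F and solve Σ zᵢ(Kᵢ−1)/(1+ψ(Kᵢ−1)) = 0.
Newton–Raphson from ψ = 0.5:
  ψ = 0.500: g = -0.3020, g' = -0.922 → ψ = 0.173
  ψ = 0.173: g = -0.0314, g' = -0.803 → ψ = 0.133
  ψ = 0.133: g = 0.0003, g' = -0.818 → ψ = 0.134
Converged at ψ = 0.134.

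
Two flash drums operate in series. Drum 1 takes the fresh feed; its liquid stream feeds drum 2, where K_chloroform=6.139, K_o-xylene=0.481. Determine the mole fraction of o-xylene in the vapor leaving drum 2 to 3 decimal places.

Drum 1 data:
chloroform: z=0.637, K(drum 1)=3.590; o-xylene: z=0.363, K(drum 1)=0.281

y_o-xylene (drum 2) = 0.437

Drum 1:
Material balance + equilibrium reduce to Σ zᵢ(Kᵢ−1)/(1+ψ₁(Kᵢ−1)) = 0.
g(0) = ΣzᵢKᵢ − 1 = 1.389 and g(1) = 1 − Σzᵢ/Kᵢ = -0.469, so a root lies in (0, 1).
Binary case is linear: z₁(K₁−1)(1+ψ₁(K₂−1)) + z₂(K₂−1)(1+ψ₁(K₁−1)) = 0
⇒ ψ₁ = [z₁(K₁−1)+z₂(K₂−1)] / [−(K₁−1)(K₂−1)] = 1.3888/1.8622 = 0.746
Drum-1 compositions:
  chloroform: x = 0.217, y = 0.780
  o-xylene: x = 0.783, y = 0.220
Drum-2 feed = drum-1 liquid: z₂ = (0.2173, 0.7827).
Drum 2:
Rachford–Rice: g(ψ₂) = Σ zᵢ(Kᵢ−1)/(1+ψ₂(Kᵢ−1)) = 0.
Check two-phase: ΣzᵢKᵢ = 1.710 > 1 and Σzᵢ/Kᵢ = 1.663 > 1, so g(0) = 0.710 > 0 and g(1) = -0.663 < 0.
Newton iteration, ψ₂⁰ = 0.39:
  ψ₂ = 0.390: g = -0.1376, g' = -0.967 → ψ₂ = 0.248
  ψ₂ = 0.248: g = 0.0251, g' = -1.388 → ψ₂ = 0.266
Converged at ψ₂ = 0.266.
  chloroform: x = 0.092, y = 0.563
  o-xylene: x = 0.908, y = 0.437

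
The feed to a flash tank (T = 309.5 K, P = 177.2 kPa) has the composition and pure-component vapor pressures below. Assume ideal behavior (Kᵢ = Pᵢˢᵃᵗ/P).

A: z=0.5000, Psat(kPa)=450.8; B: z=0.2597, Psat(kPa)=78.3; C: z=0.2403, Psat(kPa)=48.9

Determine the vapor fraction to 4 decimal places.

Raoult's law: Kᵢ = Pᵢˢᵃᵗ/P = Pᵢˢᵃᵗ/177.2.
  K_A = 450.8/177.2 = 2.544018, K_B = 78.3/177.2 = 0.441874, K_C = 48.9/177.2 = 0.275959
Iterate (Newton) starting at ψ = 0.5:
  ψ = 0.5000: g = -0.03810, g' = -0.8448 → ψ = 0.4549
  ψ = 0.4549: g = -0.00022, g' = -0.8367 → ψ = 0.4546
Converged at ψ = 0.4546.

ψ = 0.4546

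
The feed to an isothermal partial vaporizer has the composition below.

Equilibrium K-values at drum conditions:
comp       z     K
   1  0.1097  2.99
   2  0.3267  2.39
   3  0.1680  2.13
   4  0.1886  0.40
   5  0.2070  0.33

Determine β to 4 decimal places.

Newton iteration, β⁰ = 0.53:
  β = 0.5300: g = 0.10548, g' = -0.7655 → β = 0.6678
  β = 0.6678: g = -0.00236, g' = -0.8129 → β = 0.6649
Converged at β = 0.6649.

β = 0.6649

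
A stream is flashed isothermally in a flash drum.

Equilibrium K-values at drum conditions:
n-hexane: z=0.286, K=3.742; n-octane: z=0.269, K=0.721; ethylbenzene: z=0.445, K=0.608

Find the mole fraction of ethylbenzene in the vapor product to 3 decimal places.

y_ethylbenzene = 0.346

Rachford–Rice: g(ψ) = Σ zᵢ(Kᵢ−1)/(1+ψ(Kᵢ−1)) = 0.
Feasibility: ΣzᵢKᵢ = 1.535, Σzᵢ/Kᵢ = 1.181 — both > 1, two phases present.
Newton–Raphson from ψ = 0.5:
  ψ = 0.500: g = 0.0266, g' = -0.517 → ψ = 0.551
  ψ = 0.551: g = 0.0009, g' = -0.481 → ψ = 0.553
Converged at ψ = 0.553.
Compositions from xᵢ = zᵢ/(1+ψ(Kᵢ−1)), yᵢ = Kᵢxᵢ:
  n-hexane: x = 0.114, y = 0.425
  n-octane: x = 0.318, y = 0.229
  ethylbenzene: x = 0.568, y = 0.346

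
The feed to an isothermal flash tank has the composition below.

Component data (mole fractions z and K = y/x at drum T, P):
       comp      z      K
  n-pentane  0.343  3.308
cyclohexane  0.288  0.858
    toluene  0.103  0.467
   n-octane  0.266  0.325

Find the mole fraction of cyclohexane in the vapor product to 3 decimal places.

Newton iteration, V/F⁰ = 0.63:
  V/F = 0.630: g = -0.1174, g' = -0.744 → V/F = 0.472
  V/F = 0.472: g = -0.0019, g' = -0.738 → V/F = 0.470
Converged at V/F = 0.470.
Compositions from xᵢ = zᵢ/(1+V/F(Kᵢ−1)), yᵢ = Kᵢxᵢ:
  n-pentane: x = 0.165, y = 0.545
  cyclohexane: x = 0.309, y = 0.265
  toluene: x = 0.137, y = 0.064
  n-octane: x = 0.389, y = 0.127

y_cyclohexane = 0.265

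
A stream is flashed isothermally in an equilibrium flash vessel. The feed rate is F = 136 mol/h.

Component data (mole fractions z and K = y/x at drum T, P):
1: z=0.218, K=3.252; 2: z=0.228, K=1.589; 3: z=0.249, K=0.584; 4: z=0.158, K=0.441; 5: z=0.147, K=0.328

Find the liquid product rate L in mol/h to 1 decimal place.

L = 82.9 mol/h

Iterate (Newton) starting at ψ = 0.5:
  ψ = 0.500: g = -0.0675, g' = -0.606 → ψ = 0.389
  ψ = 0.389: g = 0.0010, g' = -0.630 → ψ = 0.390
Converged at ψ = 0.390.
Then V = ψ·F = 0.3902·136 = 53.1 mol/h and L = F − V = 82.9 mol/h.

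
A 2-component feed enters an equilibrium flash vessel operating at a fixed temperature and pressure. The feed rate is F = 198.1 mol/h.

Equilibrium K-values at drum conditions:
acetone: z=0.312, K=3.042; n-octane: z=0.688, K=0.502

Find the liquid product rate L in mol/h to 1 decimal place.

L = 140.7 mol/h

Let β = V/F and solve Σ zᵢ(Kᵢ−1)/(1+β(Kᵢ−1)) = 0.
g(0) = ΣzᵢKᵢ − 1 = 0.294 and g(1) = 1 − Σzᵢ/Kᵢ = -0.473, so a root lies in (0, 1).
Binary case is linear: z₁(K₁−1)(1+β(K₂−1)) + z₂(K₂−1)(1+β(K₁−1)) = 0
⇒ β = [z₁(K₁−1)+z₂(K₂−1)] / [−(K₁−1)(K₂−1)] = 0.2945/1.0169 = 0.290
Then V = β·F = 0.2896·198.1 = 57.4 mol/h and L = F − V = 140.7 mol/h.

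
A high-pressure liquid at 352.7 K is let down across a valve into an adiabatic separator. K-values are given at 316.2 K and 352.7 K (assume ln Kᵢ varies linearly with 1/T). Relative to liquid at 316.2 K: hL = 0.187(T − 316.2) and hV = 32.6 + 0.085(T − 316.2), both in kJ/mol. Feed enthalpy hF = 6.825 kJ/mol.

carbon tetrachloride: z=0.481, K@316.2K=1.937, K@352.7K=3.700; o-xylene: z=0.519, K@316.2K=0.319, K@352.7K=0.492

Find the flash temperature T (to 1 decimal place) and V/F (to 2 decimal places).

T = 318.0 K, V/F = 0.20

Adiabatic flash: solve Rachford–Rice at each trial T, then check hF = ψ·hV(T) + (1−ψ)·hL(T).
  T = 316.2 K: K = (1.937, 0.319), RR gives ψ = 0.152, H_out = 4.969 kJ/mol
  T = 352.7 K: K = (3.700, 0.492), RR gives ψ = 0.755, H_out = 28.617 kJ/mol
  T = 334.4 K: K = (2.722, 0.401), RR gives ψ = 0.501, H_out = 18.812 kJ/mol
  T = 325.3 K: K = (2.307, 0.359), RR gives ψ = 0.353, H_out = 12.881 kJ/mol
  T = 320.8 K: K = (2.119, 0.339), RR gives ψ = 0.263, H_out = 9.326 kJ/mol
  T = 318.5 K: K = (2.026, 0.329), RR gives ψ = 0.211, H_out = 7.259 kJ/mol
  T = 317.4 K: K = (1.983, 0.324), RR gives ψ = 0.184, H_out = 6.195 kJ/mol
  T = 317.9 K: K = (2.003, 0.326), RR gives ψ = 0.196, H_out = 6.686 kJ/mol
Linear interpolation between T = 317.9 (H_out = 6.686) and T = 318.5 (H_out = 7.259) on hF = 6.825 gives T ≈ 318.0 K, at which ψ = 0.20.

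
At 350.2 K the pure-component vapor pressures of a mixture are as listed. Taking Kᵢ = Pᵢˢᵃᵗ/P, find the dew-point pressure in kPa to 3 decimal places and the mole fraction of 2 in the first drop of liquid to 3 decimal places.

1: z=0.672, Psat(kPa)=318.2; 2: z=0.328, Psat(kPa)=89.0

Pdew = 172.495 kPa, x_2 = 0.636

At the dew point ψ → 1, so Σzᵢ/Kᵢ = 1 with Kᵢ = Pᵢˢᵃᵗ/P ⇒ 1/P = Σzᵢ/Pᵢˢᵃᵗ.
1/P = 0.672/318.2 + 0.328/89.0 = 0.005797 ⇒ P = 172.495 kPa
xᵢ = zᵢP/Pᵢˢᵃᵗ ⇒ x_2 = 0.328·172.495/89.0 = 0.636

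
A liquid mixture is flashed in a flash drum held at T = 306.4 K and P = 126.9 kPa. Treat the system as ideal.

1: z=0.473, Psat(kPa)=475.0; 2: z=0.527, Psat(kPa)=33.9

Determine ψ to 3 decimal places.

Raoult's law: Kᵢ = Pᵢˢᵃᵗ/P = Pᵢˢᵃᵗ/126.9.
  K_1 = 475.0/126.9 = 3.74310, K_2 = 33.9/126.9 = 0.26714
Binary case is linear: z₁(K₁−1)(1+ψ(K₂−1)) + z₂(K₂−1)(1+ψ(K₁−1)) = 0
⇒ ψ = [z₁(K₁−1)+z₂(K₂−1)] / [−(K₁−1)(K₂−1)] = 0.9113/2.0103 = 0.453

ψ = 0.453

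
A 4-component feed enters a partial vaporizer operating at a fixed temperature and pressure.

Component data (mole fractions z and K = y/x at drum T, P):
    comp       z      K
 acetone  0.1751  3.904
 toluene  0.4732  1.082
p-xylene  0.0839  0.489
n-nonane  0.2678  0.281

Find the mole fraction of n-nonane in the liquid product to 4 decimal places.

Let β = V/F and solve Σ zᵢ(Kᵢ−1)/(1+β(Kᵢ−1)) = 0.
Feasibility: ΣzᵢKᵢ = 1.3119, Σzᵢ/Kᵢ = 1.6068 — both > 1, two phases present.
Newton iteration, β⁰ = 0.5:
  β = 0.5000: g = -0.11356, g' = -0.6255 → β = 0.3185
  β = 0.3185: g = 0.00105, g' = -0.6657 → β = 0.3200
Converged at β = 0.3200.
Compositions from xᵢ = zᵢ/(1+β(Kᵢ−1)), yᵢ = Kᵢxᵢ:
  acetone: x = 0.0908, y = 0.3543
  toluene: x = 0.4611, y = 0.4989
  p-xylene: x = 0.1003, y = 0.0490
  n-nonane: x = 0.3478, y = 0.0977

x_n-nonane = 0.3478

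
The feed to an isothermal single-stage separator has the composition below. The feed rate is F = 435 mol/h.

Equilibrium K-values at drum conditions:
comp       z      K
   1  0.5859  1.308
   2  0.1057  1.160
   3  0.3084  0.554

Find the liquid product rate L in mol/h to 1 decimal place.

Rachford–Rice: g(V/F) = Σ zᵢ(Kᵢ−1)/(1+V/F(Kᵢ−1)) = 0.
Check two-phase: ΣzᵢKᵢ = 1.0598 > 1 and Σzᵢ/Kᵢ = 1.0957 > 1, so g(0) = 0.0598 > 0 and g(1) = -0.0957 < 0.
Newton–Raphson from V/F = 0.69:
  V/F = 0.6900: g = -0.03463, g' = -0.1680 → V/F = 0.4839
  V/F = 0.4839: g = -0.00265, g' = -0.1442 → V/F = 0.4655
  V/F = 0.4655: g = -0.00002, g' = -0.1426 → V/F = 0.4654
Converged at V/F = 0.4654.
Then V = V/F·F = 0.4654·435 = 202.4 mol/h and L = F − V = 232.6 mol/h.

L = 232.6 mol/h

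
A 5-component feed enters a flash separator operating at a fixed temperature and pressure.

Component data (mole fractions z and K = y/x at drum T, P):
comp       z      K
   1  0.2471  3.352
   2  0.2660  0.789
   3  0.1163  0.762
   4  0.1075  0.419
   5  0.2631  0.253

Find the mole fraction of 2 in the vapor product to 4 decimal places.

Let β = V/F and solve Σ zᵢ(Kᵢ−1)/(1+β(Kᵢ−1)) = 0.
g(0) = ΣzᵢKᵢ − 1 = 0.2384 and g(1) = 1 − Σzᵢ/Kᵢ = -0.8600, so a root lies in (0, 1).
Newton–Raphson from β = 0.46:
  β = 0.4600: g = -0.19875, g' = -0.7466 → β = 0.1938
  β = 0.1938: g = 0.01151, g' = -0.9119 → β = 0.2064
  β = 0.2064: g = 0.00013, g' = -0.8918 → β = 0.2065
Converged at β = 0.2065.
Compositions from xᵢ = zᵢ/(1+β(Kᵢ−1)), yᵢ = Kᵢxᵢ:
  1: x = 0.1663, y = 0.5575
  2: x = 0.2781, y = 0.2194
  3: x = 0.1223, y = 0.0932
  4: x = 0.1222, y = 0.0512
  5: x = 0.3111, y = 0.0787

y_2 = 0.2194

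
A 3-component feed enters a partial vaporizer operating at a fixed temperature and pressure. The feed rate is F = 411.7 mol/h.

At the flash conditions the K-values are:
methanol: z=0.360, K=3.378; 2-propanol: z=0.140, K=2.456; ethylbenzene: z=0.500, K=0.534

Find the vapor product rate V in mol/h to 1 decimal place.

Let β = V/F and solve Σ zᵢ(Kᵢ−1)/(1+β(Kᵢ−1)) = 0.
g(0) = ΣzᵢKᵢ − 1 = 0.827 and g(1) = 1 − Σzᵢ/Kᵢ = -0.100, so a root lies in (0, 1).
Iterate (Newton) starting at β = 0.68:
  β = 0.680: g = 0.0885, g' = -0.605 → β = 0.826
  β = 0.826: g = 0.0024, g' = -0.580 → β = 0.830
Converged at β = 0.830.
Then V = β·F = 0.8304·411.7 = 341.9 mol/h and L = F − V = 69.8 mol/h.

V = 341.9 mol/h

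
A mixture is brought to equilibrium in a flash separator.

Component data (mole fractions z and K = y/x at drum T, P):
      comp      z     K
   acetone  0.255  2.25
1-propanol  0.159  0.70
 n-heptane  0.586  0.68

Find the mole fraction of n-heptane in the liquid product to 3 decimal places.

x_n-heptane = 0.629

Let β = V/F and solve Σ zᵢ(Kᵢ−1)/(1+β(Kᵢ−1)) = 0.
Feasibility: ΣzᵢKᵢ = 1.084, Σzᵢ/Kᵢ = 1.202 — both > 1, two phases present.
Newton–Raphson from β = 0.63:
  β = 0.630: g = -0.1154, g' = -0.241 → β = 0.151
  β = 0.151: g = 0.0213, g' = -0.364 → β = 0.209
  β = 0.209: g = 0.0009, g' = -0.336 → β = 0.212
Converged at β = 0.212.
Compositions from xᵢ = zᵢ/(1+β(Kᵢ−1)), yᵢ = Kᵢxᵢ:
  acetone: x = 0.202, y = 0.454
  1-propanol: x = 0.170, y = 0.119
  n-heptane: x = 0.629, y = 0.427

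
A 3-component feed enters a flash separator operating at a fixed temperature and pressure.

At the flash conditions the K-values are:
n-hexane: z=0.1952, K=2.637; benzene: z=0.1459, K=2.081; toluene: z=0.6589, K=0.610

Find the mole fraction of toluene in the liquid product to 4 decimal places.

x_toluene = 0.7796

Newton–Raphson from V/F = 0.5:
  V/F = 0.5000: g = -0.04112, g' = -0.3847 → V/F = 0.3931
  V/F = 0.3931: g = 0.00161, g' = -0.4174 → V/F = 0.3970
Converged at V/F = 0.3970.
Compositions from xᵢ = zᵢ/(1+V/F(Kᵢ−1)), yᵢ = Kᵢxᵢ:
  n-hexane: x = 0.1183, y = 0.3120
  benzene: x = 0.1021, y = 0.2125
  toluene: x = 0.7796, y = 0.4756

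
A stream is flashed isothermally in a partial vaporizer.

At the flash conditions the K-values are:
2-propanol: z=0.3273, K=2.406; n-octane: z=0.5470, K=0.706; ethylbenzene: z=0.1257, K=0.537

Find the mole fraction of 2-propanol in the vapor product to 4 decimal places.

y_2-propanol = 0.4556

Rachford–Rice: g(ψ) = Σ zᵢ(Kᵢ−1)/(1+ψ(Kᵢ−1)) = 0.
Check two-phase: ΣzᵢKᵢ = 1.2412 > 1 and Σzᵢ/Kᵢ = 1.1449 > 1, so g(0) = 0.2412 > 0 and g(1) = -0.1449 < 0.
Iterate (Newton) starting at ψ = 0.5:
  ψ = 0.5000: g = 0.00596, g' = -0.3337 → ψ = 0.5178
  ψ = 0.5178: g = 0.00004, g' = -0.3291 → ψ = 0.5180
Converged at ψ = 0.5180.
Compositions from xᵢ = zᵢ/(1+ψ(Kᵢ−1)), yᵢ = Kᵢxᵢ:
  2-propanol: x = 0.1894, y = 0.4556
  n-octane: x = 0.6453, y = 0.4556
  ethylbenzene: x = 0.1654, y = 0.0888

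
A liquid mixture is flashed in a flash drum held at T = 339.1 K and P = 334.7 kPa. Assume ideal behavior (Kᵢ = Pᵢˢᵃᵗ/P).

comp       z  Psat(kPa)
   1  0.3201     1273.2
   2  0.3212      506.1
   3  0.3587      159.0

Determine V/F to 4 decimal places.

V/F = 0.9173

Raoult's law: Kᵢ = Pᵢˢᵃᵗ/P = Pᵢˢᵃᵗ/334.7.
  K_1 = 1273.2/334.7 = 3.804004, K_2 = 506.1/334.7 = 1.512100, K_3 = 159.0/334.7 = 0.475052
Iterate (Newton) starting at V/F = 0.5:
  V/F = 0.5000: g = 0.24932, g' = -0.6713 → V/F = 0.8714
  V/F = 0.8714: g = 0.02735, g' = -0.5883 → V/F = 0.9179
  V/F = 0.9179: g = -0.00034, g' = -0.6042 → V/F = 0.9173
Converged at V/F = 0.9173.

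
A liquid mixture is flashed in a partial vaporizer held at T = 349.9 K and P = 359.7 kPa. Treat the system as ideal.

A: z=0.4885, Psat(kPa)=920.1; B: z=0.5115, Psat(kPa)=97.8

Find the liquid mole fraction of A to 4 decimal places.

Raoult's law: Kᵢ = Pᵢˢᵃᵗ/P = Pᵢˢᵃᵗ/359.7.
  K_A = 920.1/359.7 = 2.557965, K_B = 97.8/359.7 = 0.271893
Newton–Raphson from ψ = 0.31:
  ψ = 0.3100: g = 0.03221, g' = -0.9915 → ψ = 0.3425
  ψ = 0.3425: g = 0.00012, g' = -0.9854 → ψ = 0.3426
Converged at ψ = 0.3426.
Compositions from xᵢ = zᵢ/(1+ψ(Kᵢ−1)), yᵢ = Kᵢxᵢ:
  A: x = 0.3185, y = 0.8147
  B: x = 0.6815, y = 0.1853

x_A = 0.3185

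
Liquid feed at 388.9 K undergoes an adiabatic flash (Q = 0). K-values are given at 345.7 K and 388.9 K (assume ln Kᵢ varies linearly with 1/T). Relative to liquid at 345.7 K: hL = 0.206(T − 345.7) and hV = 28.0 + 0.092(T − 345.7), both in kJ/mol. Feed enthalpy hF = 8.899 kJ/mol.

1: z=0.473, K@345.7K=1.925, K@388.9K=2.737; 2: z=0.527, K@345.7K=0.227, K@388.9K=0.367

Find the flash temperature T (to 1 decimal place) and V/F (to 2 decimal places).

T = 361.4 K, V/F = 0.22

Adiabatic flash: solve Rachford–Rice at each trial T, then check hF = ψ·hV(T) + (1−ψ)·hL(T).
  T = 345.7 K: K = (1.925, 0.227), RR gives ψ = 0.042, H_out = 1.181 kJ/mol
  T = 388.9 K: K = (2.737, 0.367), RR gives ψ = 0.444, H_out = 19.141 kJ/mol
  T = 367.3 K: K = (2.319, 0.293), RR gives ψ = 0.269, H_out = 11.327 kJ/mol
  T = 356.5 K: K = (2.119, 0.259), RR gives ψ = 0.167, H_out = 6.699 kJ/mol
  T = 361.9 K: K = (2.218, 0.275), RR gives ψ = 0.220, H_out = 9.098 kJ/mol
  T = 359.2 K: K = (2.168, 0.267), RR gives ψ = 0.194, H_out = 7.923 kJ/mol
  T = 360.5 K: K = (2.192, 0.271), RR gives ψ = 0.207, H_out = 8.494 kJ/mol
Linear interpolation between T = 360.5 (H_out = 8.494) and T = 361.9 (H_out = 9.098) on hF = 8.899 gives T ≈ 361.4 K, at which ψ = 0.22.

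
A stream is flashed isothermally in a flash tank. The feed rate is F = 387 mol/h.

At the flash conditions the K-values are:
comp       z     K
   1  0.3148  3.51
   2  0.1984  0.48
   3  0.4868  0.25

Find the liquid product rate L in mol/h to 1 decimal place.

L = 315.0 mol/h

Iterate (Newton) starting at ψ = 0.5:
  ψ = 0.5000: g = -0.37318, g' = -1.1890 → ψ = 0.1861
Converged at ψ = 0.1861.
Then V = ψ·F = 0.1861·387 = 72.0 mol/h and L = F − V = 315.0 mol/h.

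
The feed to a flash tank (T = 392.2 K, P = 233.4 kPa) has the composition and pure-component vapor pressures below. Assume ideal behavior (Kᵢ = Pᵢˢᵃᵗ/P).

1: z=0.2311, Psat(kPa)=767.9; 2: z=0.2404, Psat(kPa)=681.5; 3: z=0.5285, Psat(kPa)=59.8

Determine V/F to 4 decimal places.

Raoult's law: Kᵢ = Pᵢˢᵃᵗ/P = Pᵢˢᵃᵗ/233.4.
  K_1 = 767.9/233.4 = 3.290060, K_2 = 681.5/233.4 = 2.919880, K_3 = 59.8/233.4 = 0.256213
Rachford–Rice: g(V/F) = Σ zᵢ(Kᵢ−1)/(1+V/F(Kᵢ−1)) = 0.
Check two-phase: ΣzᵢKᵢ = 1.5977 > 1 and Σzᵢ/Kᵢ = 2.2153 > 1, so g(0) = 0.5977 > 0 and g(1) = -1.2153 < 0.
Iterate (Newton) starting at V/F = 0.35:
  V/F = 0.3500: g = 0.03838, g' = -1.2248 → V/F = 0.3813
  V/F = 0.3813: g = 0.00025, g' = -1.2104 → V/F = 0.3815
Converged at V/F = 0.3815.

V/F = 0.3815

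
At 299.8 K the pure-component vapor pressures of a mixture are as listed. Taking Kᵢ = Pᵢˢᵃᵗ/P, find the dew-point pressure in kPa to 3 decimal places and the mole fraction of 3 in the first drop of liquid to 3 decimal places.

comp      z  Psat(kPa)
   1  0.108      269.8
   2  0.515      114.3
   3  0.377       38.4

At the dew point ψ → 1, so Σzᵢ/Kᵢ = 1 with Kᵢ = Pᵢˢᵃᵗ/P ⇒ 1/P = Σzᵢ/Pᵢˢᵃᵗ.
1/P = 0.108/269.8 + 0.515/114.3 + 0.377/38.4 = 0.014724 ⇒ P = 67.918 kPa
xᵢ = zᵢP/Pᵢˢᵃᵗ ⇒ x_3 = 0.377·67.918/38.4 = 0.667

Pdew = 67.918 kPa, x_3 = 0.667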